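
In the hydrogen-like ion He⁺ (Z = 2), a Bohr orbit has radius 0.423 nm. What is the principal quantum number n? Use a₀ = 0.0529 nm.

4

r_n = n²a₀/Z ⇒ n² = rZ/a₀ = 0.423 × 2 / 0.0529 ≈ 15.99
n = 4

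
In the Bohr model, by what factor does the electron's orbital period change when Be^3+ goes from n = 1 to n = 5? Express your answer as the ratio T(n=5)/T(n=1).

125

T ∝ Z^-2 · n^3; with Z fixed, T ∝ n^3.
T(n=5)/T(n=1) = (5/1)^3 = 125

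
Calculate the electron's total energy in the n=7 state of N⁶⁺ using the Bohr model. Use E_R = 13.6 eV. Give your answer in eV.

-13.6 eV

E_n = −E_R·Z²/n² = −13.6 × 7²/7² = -13.6 eV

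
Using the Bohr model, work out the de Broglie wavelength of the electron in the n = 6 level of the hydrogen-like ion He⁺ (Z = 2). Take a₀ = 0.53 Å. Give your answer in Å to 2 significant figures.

10.0 Å

The Bohr quantisation condition is nλ = 2πr_n.
r_n = n²a₀/Z = 9.5 Å
λ = 2πr_n/n = 2π·9.5/6 = 10.0 Å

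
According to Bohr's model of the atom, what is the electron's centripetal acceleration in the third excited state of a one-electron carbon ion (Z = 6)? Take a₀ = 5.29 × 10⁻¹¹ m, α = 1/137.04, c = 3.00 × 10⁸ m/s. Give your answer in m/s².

7.64 × 10²² m/s²

r = n²a₀/Z = 1.41 × 10⁻¹⁰ m, v = Zαc/n = 3.28 × 10⁶ m/s
a = v²/r = (3.28 × 10⁶)² / 1.41 × 10⁻¹⁰ = 7.64 × 10²² m/s²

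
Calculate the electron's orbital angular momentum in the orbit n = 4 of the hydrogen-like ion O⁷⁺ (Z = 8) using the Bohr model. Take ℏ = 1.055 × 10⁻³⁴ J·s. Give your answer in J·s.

L_n = nℏ = 4 × 1.055 × 10⁻³⁴ = 4.220 × 10⁻³⁴ J·s

4.220 × 10⁻³⁴ J·s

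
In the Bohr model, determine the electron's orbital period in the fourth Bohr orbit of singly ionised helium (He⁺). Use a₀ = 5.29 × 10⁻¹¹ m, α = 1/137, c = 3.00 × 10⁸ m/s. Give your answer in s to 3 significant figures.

2.43 × 10⁻¹⁵ s

r = n²a₀/Z = 4²·5.29 × 10⁻¹¹/2 = 4.23 × 10⁻¹⁰ m
v = Zαc/n = 2·0.00730·3.00 × 10⁸/4 = 1.09 × 10⁶ m/s
T = 2πr/v = 2.43 × 10⁻¹⁵ s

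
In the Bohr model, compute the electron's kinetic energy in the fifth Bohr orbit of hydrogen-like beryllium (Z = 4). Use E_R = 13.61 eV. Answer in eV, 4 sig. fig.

8.710 eV

For a Coulomb orbit the virial theorem gives K = −E_n.
E_n = −E_R·Z²/n², so K = E_R·Z²/n² = 13.61 × 4²/5² = 8.710 eV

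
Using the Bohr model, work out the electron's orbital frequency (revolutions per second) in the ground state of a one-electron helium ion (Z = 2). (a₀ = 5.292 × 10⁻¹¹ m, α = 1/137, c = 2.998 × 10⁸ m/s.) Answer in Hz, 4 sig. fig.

2.633 × 10¹⁶ Hz

r = n²a₀/Z = 2.646 × 10⁻¹¹ m, v = Zαc/n = 4.377 × 10⁶ m/s
f = v/(2πr) = 2.633 × 10¹⁶ Hz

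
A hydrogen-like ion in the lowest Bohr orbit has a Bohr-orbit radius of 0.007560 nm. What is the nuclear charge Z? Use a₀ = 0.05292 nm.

r_n = n²a₀/Z ⇒ Z = n²a₀/r = 1² × 0.05292 / 0.007560 ≈ 7.00
Z = 7

7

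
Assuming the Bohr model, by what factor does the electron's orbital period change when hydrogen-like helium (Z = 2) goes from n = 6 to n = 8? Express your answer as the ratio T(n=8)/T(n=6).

T ∝ Z^-2 · n^3; with Z fixed, T ∝ n^3.
T(n=8)/T(n=6) = (8/6)^3 = 64/27

64/27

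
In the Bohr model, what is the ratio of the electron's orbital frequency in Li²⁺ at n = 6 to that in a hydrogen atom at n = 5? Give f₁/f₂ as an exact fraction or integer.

125/24

f ∝ Z^2 · n^-3
f₁/f₂ = (3/1)^2 · (6/5)^-3 = 125/24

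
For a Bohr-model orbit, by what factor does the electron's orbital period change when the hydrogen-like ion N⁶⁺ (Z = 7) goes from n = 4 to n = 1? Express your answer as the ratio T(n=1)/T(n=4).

T ∝ Z^-2 · n^3; with Z fixed, T ∝ n^3.
T(n=1)/T(n=4) = (1/4)^3 = 1/64

1/64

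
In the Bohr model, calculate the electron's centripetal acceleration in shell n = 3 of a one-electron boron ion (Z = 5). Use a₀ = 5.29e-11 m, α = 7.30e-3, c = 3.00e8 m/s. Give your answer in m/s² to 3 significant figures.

r = n²a₀/Z = 9.52e-11 m, v = Zαc/n = 3.65e6 m/s
a = v²/r = (3.65e6)² / 9.52e-11 = 1.40e23 m/s²

1.40e23 m/s²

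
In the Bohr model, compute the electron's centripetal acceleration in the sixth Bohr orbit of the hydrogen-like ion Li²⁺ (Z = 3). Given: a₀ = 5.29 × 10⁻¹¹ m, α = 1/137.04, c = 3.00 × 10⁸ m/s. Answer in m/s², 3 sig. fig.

r = n²a₀/Z = 6.35 × 10⁻¹⁰ m, v = Zαc/n = 1.09 × 10⁶ m/s
a = v²/r = (1.09 × 10⁶)² / 6.35 × 10⁻¹⁰ = 1.89 × 10²¹ m/s²

1.89 × 10²¹ m/s²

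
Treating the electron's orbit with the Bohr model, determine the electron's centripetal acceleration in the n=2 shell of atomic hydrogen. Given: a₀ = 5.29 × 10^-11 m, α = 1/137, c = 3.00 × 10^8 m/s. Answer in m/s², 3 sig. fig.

5.67 × 10^21 m/s²

r = n²a₀/Z = 2.12 × 10^-10 m, v = Zαc/n = 1.09 × 10^6 m/s
a = v²/r = (1.09 × 10^6)² / 2.12 × 10^-10 = 5.67 × 10^21 m/s²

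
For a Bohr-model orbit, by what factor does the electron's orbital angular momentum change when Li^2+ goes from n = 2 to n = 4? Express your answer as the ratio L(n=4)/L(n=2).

L = nℏ depends only on n, so L ∝ n.
L(n=4)/L(n=2) = (4/2)^1 = 2

2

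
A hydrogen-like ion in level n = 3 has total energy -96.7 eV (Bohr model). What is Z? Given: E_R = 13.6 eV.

E_n = −E_R Z²/n² ⇒ Z² = −E_n n²/E_R = 96.7 × 3² / 13.6 ≈ 63.99
Z = 8

8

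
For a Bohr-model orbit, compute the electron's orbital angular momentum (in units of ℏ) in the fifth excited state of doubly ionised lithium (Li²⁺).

6

L_n = nℏ, so L/ℏ = n = 6.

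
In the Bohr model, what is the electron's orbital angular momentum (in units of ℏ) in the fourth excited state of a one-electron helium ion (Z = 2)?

L_n = nℏ, so L/ℏ = n = 5.

5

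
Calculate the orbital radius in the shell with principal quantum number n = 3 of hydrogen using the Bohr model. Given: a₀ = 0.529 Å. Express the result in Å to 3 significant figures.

r_n = n²a₀/Z = 3² × 0.529 / 1
    = 9 × 0.529 / 1 = 4.76 Å

4.76 Å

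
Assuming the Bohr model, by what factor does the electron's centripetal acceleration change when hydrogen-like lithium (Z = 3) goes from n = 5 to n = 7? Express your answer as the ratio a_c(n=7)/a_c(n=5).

a_c ∝ Z^3 · n^-4; with Z fixed, a_c ∝ n^-4.
a_c(n=7)/a_c(n=5) = (7/5)^-4 = 625/2401

625/2401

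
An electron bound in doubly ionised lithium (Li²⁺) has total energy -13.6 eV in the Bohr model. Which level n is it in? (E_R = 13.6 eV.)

3

E_n = −E_R Z²/n² ⇒ n² = E_R Z²/(−E_n) = 13.6 × 3² / 13.6 ≈ 9.00
n = 3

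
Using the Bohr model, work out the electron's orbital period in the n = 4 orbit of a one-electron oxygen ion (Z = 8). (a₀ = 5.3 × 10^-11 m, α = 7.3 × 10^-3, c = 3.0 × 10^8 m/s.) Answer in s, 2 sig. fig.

1.5 × 10^-16 s

r = n²a₀/Z = 4²·5.3 × 10^-11/8 = 1.1 × 10^-10 m
v = Zαc/n = 8·0.0073·3.0 × 10^8/4 = 4.4 × 10^6 m/s
T = 2πr/v = 1.5 × 10^-16 s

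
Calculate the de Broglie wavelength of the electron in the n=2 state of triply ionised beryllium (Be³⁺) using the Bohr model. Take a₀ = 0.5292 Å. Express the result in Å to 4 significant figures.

1.663 Å

The Bohr quantisation condition is nλ = 2πr_n.
r_n = n²a₀/Z = 0.5292 Å
λ = 2πr_n/n = 2π·0.5292/2 = 1.663 Å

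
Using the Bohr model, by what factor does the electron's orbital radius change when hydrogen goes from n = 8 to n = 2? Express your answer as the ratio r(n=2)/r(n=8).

r ∝ Z^-1 · n^2; with Z fixed, r ∝ n^2.
r(n=2)/r(n=8) = (2/8)^2 = 1/16

1/16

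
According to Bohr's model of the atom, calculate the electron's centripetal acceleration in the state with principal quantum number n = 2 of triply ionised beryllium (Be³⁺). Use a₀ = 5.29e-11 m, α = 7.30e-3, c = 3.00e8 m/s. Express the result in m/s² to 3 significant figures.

3.63e23 m/s²

r = n²a₀/Z = 5.29e-11 m, v = Zαc/n = 4.38e6 m/s
a = v²/r = (4.38e6)² / 5.29e-11 = 3.63e23 m/s²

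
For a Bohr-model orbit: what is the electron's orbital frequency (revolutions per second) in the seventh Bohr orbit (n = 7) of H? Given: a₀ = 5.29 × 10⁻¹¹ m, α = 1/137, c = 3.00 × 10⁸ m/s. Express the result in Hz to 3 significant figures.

r = n²a₀/Z = 2.59 × 10⁻⁹ m, v = Zαc/n = 3.13 × 10⁵ m/s
f = v/(2πr) = 1.92 × 10¹³ Hz

1.92 × 10¹³ Hz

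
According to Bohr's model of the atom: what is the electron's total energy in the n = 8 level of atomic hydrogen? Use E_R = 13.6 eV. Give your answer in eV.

-0.212 eV

E_n = −E_R·Z²/n² = −13.6 × 1²/8² = -0.212 eV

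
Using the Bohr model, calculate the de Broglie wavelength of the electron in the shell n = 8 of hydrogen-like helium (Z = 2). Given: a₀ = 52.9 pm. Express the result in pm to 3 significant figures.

The Bohr quantisation condition is nλ = 2πr_n.
r_n = n²a₀/Z = 1690 pm
λ = 2πr_n/n = 2π·1690/8 = 1330 pm

1330 pm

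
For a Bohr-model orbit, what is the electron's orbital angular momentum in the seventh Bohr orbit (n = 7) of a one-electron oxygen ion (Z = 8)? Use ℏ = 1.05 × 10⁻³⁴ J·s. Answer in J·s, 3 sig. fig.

L_n = nℏ = 7 × 1.05 × 10⁻³⁴ = 7.35 × 10⁻³⁴ J·s

7.35 × 10⁻³⁴ J·s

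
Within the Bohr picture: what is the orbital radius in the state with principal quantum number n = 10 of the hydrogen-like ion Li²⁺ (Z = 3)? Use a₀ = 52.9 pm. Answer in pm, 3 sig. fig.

1760 pm

r_n = n²a₀/Z = 10² × 52.9 / 3
    = 100 × 52.9 / 3 = 1760 pm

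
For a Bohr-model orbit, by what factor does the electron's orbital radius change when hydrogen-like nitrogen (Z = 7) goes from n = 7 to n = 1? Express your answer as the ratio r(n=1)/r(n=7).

1/49

r ∝ Z^-1 · n^2; with Z fixed, r ∝ n^2.
r(n=1)/r(n=7) = (1/7)^2 = 1/49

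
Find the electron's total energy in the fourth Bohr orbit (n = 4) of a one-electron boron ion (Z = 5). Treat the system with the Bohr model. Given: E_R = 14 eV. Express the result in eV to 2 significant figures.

E_n = −E_R·Z²/n² = −14 × 5²/4² = -22 eV

-22 eV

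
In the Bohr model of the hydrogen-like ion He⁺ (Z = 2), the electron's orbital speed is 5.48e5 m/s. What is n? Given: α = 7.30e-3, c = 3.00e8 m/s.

8

v_n = Zαc/n ⇒ n = Zαc/v = 2 × 0.00730 × 3.00e8 / 5.48e5 ≈ 7.99
n = 8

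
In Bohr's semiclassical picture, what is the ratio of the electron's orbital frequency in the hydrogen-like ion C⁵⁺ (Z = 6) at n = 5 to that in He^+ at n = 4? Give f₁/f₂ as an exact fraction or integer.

f ∝ Z^2 · n^-3
f₁/f₂ = (6/2)^2 · (5/4)^-3 = 576/125

576/125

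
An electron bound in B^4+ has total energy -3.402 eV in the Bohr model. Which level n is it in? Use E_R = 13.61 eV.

E_n = −E_R Z²/n² ⇒ n² = E_R Z²/(−E_n) = 13.61 × 5² / 3.402 ≈ 100.01
n = 10

10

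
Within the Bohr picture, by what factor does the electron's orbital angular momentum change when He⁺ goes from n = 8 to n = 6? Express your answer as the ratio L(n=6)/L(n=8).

L = nℏ depends only on n, so L ∝ n.
L(n=6)/L(n=8) = (6/8)^1 = 3/4

3/4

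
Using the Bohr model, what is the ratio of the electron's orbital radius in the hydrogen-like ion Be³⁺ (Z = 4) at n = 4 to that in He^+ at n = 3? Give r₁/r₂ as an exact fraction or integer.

r ∝ Z^-1 · n^2
r₁/r₂ = (4/2)^-1 · (4/3)^2 = 8/9

8/9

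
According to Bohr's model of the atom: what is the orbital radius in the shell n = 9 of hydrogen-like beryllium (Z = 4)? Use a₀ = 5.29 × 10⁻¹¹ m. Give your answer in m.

r_n = n²a₀/Z = 9² × 5.29 × 10⁻¹¹ / 4
    = 81 × 5.29 × 10⁻¹¹ / 4 = 1.07 × 10⁻⁹ m

1.07 × 10⁻⁹ m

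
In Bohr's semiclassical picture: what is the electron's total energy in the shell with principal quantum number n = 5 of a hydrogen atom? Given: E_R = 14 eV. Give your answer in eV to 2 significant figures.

E_n = −E_R·Z²/n² = −14 × 1²/5² = -0.56 eV

-0.56 eV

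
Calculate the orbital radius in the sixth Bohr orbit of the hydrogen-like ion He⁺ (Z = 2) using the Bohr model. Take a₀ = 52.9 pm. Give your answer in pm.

r_n = n²a₀/Z = 6² × 52.9 / 2
    = 36 × 52.9 / 2 = 952 pm

952 pm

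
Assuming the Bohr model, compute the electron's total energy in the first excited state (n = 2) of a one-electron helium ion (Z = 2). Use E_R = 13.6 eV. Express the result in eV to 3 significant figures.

E_n = −E_R·Z²/n² = −13.6 × 2²/2² = -13.6 eV

-13.6 eV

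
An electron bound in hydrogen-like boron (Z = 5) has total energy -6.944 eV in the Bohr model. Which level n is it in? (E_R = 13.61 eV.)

7

E_n = −E_R Z²/n² ⇒ n² = E_R Z²/(−E_n) = 13.61 × 5² / 6.944 ≈ 49.00
n = 7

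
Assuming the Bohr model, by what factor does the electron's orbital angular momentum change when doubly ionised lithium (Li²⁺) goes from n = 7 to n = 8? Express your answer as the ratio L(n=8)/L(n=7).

L = nℏ depends only on n, so L ∝ n.
L(n=8)/L(n=7) = (8/7)^1 = 8/7

8/7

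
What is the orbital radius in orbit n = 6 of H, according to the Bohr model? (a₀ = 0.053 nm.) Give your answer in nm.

r_n = n²a₀/Z = 6² × 0.053 / 1
    = 36 × 0.053 / 1 = 1.9 nm

1.9 nm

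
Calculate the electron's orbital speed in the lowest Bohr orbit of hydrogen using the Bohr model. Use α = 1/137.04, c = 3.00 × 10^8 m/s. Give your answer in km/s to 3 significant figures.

2190 km/s

v_n = Zαc/n = 1 × 0.00730 × 3.00 × 10^8 / 1
    = 2190 km/s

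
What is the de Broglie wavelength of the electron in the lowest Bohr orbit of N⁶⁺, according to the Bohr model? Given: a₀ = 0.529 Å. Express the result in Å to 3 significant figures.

The Bohr quantisation condition is nλ = 2πr_n.
r_n = n²a₀/Z = 0.0756 Å
λ = 2πr_n/n = 2π·0.0756/1 = 0.475 Å

0.475 Å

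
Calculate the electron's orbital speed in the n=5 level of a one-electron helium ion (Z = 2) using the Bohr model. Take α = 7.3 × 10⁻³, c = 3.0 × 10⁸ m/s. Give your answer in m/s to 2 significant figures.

v_n = Zαc/n = 2 × 0.0073 × 3.0 × 10⁸ / 5
    = 8.8 × 10⁵ m/s

8.8 × 10⁵ m/s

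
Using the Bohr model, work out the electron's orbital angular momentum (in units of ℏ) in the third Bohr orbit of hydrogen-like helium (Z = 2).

3

L_n = nℏ, so L/ℏ = n = 3.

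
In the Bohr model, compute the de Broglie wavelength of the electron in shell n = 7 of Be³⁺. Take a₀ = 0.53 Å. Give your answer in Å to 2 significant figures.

The Bohr quantisation condition is nλ = 2πr_n.
r_n = n²a₀/Z = 6.5 Å
λ = 2πr_n/n = 2π·6.5/7 = 5.8 Å

5.8 Å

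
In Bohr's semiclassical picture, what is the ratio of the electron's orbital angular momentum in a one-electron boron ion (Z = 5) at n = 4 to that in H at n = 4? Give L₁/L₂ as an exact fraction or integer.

L = nℏ is independent of Z.
L₁/L₂ = n₁/n₂ = 4/4 = 1

1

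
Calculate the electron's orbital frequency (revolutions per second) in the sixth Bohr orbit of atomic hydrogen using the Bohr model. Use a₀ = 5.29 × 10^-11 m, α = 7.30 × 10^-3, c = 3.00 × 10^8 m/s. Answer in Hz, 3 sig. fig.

3.05 × 10^13 Hz

r = n²a₀/Z = 1.90 × 10^-9 m, v = Zαc/n = 3.65 × 10^5 m/s
f = v/(2πr) = 3.05 × 10^13 Hz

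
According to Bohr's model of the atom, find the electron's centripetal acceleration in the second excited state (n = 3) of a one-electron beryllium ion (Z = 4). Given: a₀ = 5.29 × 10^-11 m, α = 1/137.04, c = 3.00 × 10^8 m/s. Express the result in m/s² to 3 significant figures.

7.16 × 10^22 m/s²

r = n²a₀/Z = 1.19 × 10^-10 m, v = Zαc/n = 2.92 × 10^6 m/s
a = v²/r = (2.92 × 10^6)² / 1.19 × 10^-10 = 7.16 × 10^22 m/s²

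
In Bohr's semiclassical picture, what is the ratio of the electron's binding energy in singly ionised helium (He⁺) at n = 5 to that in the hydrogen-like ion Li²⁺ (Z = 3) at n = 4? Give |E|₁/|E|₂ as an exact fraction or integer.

64/225

|E| ∝ Z^2 · n^-2
|E|₁/|E|₂ = (2/3)^2 · (5/4)^-2 = 64/225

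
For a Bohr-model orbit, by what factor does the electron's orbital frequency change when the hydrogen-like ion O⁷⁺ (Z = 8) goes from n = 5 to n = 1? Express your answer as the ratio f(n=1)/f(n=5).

f ∝ Z^2 · n^-3; with Z fixed, f ∝ n^-3.
f(n=1)/f(n=5) = (1/5)^-3 = 125

125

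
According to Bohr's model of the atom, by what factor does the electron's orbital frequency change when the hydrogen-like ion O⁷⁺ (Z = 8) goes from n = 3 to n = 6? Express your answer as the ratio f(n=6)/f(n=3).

f ∝ Z^2 · n^-3; with Z fixed, f ∝ n^-3.
f(n=6)/f(n=3) = (6/3)^-3 = 1/8

1/8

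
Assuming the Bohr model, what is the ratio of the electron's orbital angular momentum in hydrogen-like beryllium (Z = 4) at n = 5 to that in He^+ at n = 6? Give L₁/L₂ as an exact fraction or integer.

L = nℏ is independent of Z.
L₁/L₂ = n₁/n₂ = 5/6 = 5/6

5/6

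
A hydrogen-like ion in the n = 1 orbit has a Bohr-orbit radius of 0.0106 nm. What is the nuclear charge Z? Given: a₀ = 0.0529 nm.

r_n = n²a₀/Z ⇒ Z = n²a₀/r = 1² × 0.0529 / 0.0106 ≈ 4.99
Z = 5

5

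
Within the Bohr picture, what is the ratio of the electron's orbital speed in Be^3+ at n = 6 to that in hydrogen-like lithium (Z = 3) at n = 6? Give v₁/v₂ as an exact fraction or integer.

4/3

v ∝ Z^1 · n^-1
v₁/v₂ = (4/3)^1 · (6/6)^-1 = 4/3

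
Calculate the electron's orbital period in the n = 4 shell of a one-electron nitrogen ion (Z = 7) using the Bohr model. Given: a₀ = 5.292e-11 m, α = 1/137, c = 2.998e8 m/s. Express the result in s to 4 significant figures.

r = n²a₀/Z = 4²·5.292e-11/7 = 1.210e-10 m
v = Zαc/n = 7·0.007299·2.998e8/4 = 3.830e6 m/s
T = 2πr/v = 1.985e-16 s

1.985e-16 s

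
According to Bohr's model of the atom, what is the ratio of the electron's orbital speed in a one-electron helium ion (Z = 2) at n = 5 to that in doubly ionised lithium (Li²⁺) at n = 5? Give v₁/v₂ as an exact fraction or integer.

v ∝ Z^1 · n^-1
v₁/v₂ = (2/3)^1 · (5/5)^-1 = 2/3

2/3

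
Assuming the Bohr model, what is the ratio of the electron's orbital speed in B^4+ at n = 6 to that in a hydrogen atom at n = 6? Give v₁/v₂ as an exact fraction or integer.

5

v ∝ Z^1 · n^-1
v₁/v₂ = (5/1)^1 · (6/6)^-1 = 5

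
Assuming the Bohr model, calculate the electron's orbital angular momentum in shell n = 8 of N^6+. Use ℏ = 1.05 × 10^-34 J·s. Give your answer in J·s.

L_n = nℏ = 8 × 1.05 × 10^-34 = 8.40 × 10^-34 J·s

8.40 × 10^-34 J·s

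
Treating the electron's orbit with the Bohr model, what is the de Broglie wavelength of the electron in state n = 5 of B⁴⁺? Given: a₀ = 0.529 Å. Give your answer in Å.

3.32 Å

The Bohr quantisation condition is nλ = 2πr_n.
r_n = n²a₀/Z = 2.65 Å
λ = 2πr_n/n = 2π·2.65/5 = 3.32 Å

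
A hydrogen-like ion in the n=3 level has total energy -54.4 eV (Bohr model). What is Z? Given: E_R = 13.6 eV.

6

E_n = −E_R Z²/n² ⇒ Z² = −E_n n²/E_R = 54.4 × 3² / 13.6 ≈ 36.00
Z = 6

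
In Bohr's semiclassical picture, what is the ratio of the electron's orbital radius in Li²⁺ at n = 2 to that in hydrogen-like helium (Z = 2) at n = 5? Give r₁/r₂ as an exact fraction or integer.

r ∝ Z^-1 · n^2
r₁/r₂ = (3/2)^-1 · (2/5)^2 = 8/75

8/75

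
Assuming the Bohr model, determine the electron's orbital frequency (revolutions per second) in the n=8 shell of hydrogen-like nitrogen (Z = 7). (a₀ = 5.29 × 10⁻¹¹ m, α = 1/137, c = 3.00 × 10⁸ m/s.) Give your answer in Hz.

6.31 × 10¹⁴ Hz

r = n²a₀/Z = 4.84 × 10⁻¹⁰ m, v = Zαc/n = 1.92 × 10⁶ m/s
f = v/(2πr) = 6.31 × 10¹⁴ Hz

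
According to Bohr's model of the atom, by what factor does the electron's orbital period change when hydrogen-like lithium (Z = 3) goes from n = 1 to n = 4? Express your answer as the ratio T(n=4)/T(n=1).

64

T ∝ Z^-2 · n^3; with Z fixed, T ∝ n^3.
T(n=4)/T(n=1) = (4/1)^3 = 64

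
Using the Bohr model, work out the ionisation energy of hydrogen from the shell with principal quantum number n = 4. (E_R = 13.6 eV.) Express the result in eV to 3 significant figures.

0.850 eV

E_n = −E_R·Z²/n² = −13.6 × 1²/4² eV = -0.850 eV
Ionisation energy = −E_n = 0.850 eV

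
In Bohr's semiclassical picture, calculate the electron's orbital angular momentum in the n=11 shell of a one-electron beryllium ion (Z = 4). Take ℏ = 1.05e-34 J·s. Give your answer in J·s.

1.16e-33 J·s

L_n = nℏ = 11 × 1.05e-34 = 1.16e-33 J·s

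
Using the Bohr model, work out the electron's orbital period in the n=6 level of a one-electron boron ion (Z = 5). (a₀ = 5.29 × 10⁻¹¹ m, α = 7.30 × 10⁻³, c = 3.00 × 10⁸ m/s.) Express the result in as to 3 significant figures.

r = n²a₀/Z = 6²·5.29 × 10⁻¹¹/5 = 3.81 × 10⁻¹⁰ m
v = Zαc/n = 5·0.00730·3.00 × 10⁸/6 = 1.82 × 10⁶ m/s
T = 2πr/v = 1.31 × 10⁻¹⁵ s = 1310 as

1310 as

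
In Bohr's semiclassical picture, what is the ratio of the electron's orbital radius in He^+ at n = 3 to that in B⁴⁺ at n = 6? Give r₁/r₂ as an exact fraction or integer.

5/8

r ∝ Z^-1 · n^2
r₁/r₂ = (2/5)^-1 · (3/6)^2 = 5/8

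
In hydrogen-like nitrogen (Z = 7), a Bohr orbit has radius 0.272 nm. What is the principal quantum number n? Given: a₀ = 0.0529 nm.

6

r_n = n²a₀/Z ⇒ n² = rZ/a₀ = 0.272 × 7 / 0.0529 ≈ 35.99
n = 6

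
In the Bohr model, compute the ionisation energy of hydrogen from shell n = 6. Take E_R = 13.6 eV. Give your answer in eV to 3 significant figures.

0.378 eV

E_n = −E_R·Z²/n² = −13.6 × 1²/6² eV = -0.378 eV
Ionisation energy = −E_n = 0.378 eV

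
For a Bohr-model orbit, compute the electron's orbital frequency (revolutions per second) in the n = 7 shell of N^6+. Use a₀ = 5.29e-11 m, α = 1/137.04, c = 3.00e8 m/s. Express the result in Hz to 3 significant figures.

9.41e14 Hz

r = n²a₀/Z = 3.70e-10 m, v = Zαc/n = 2.19e6 m/s
f = v/(2πr) = 9.41e14 Hz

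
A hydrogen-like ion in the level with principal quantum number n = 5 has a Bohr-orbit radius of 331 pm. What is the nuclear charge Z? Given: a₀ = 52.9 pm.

r_n = n²a₀/Z ⇒ Z = n²a₀/r = 5² × 52.9 / 331 ≈ 4.00
Z = 4

4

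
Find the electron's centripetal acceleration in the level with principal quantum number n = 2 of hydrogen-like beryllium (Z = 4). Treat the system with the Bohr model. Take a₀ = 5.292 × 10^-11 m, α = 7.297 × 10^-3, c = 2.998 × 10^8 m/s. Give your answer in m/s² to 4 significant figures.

3.617 × 10^23 m/s²

r = n²a₀/Z = 5.292 × 10^-11 m, v = Zαc/n = 4.375 × 10^6 m/s
a = v²/r = (4.375 × 10^6)² / 5.292 × 10^-11 = 3.617 × 10^23 m/s²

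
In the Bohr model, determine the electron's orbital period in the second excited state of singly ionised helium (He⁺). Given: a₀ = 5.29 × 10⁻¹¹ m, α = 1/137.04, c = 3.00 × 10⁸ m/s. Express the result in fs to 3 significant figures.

1.02 fs

r = n²a₀/Z = 3²·5.29 × 10⁻¹¹/2 = 2.38 × 10⁻¹⁰ m
v = Zαc/n = 2·0.00730·3.00 × 10⁸/3 = 1.46 × 10⁶ m/s
T = 2πr/v = 1.02 × 10⁻¹⁵ s = 1.02 fs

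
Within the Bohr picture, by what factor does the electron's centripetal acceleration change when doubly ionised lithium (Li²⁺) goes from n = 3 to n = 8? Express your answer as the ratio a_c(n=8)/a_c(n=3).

81/4096

a_c ∝ Z^3 · n^-4; with Z fixed, a_c ∝ n^-4.
a_c(n=8)/a_c(n=3) = (8/3)^-4 = 81/4096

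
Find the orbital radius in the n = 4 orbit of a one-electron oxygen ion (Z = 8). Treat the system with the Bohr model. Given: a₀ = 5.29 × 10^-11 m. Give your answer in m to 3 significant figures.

1.06 × 10^-10 m

r_n = n²a₀/Z = 4² × 5.29 × 10^-11 / 8
    = 16 × 5.29 × 10^-11 / 8 = 1.06 × 10^-10 m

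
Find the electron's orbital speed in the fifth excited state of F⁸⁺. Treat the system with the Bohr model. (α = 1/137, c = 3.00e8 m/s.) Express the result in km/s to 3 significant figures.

v_n = Zαc/n = 9 × 0.00730 × 3.00e8 / 6
    = 3280 km/s

3280 km/s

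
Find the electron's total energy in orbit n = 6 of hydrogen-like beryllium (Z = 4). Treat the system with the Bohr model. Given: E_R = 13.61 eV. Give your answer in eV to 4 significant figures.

E_n = −E_R·Z²/n² = −13.61 × 4²/6² = -6.049 eV

-6.049 eV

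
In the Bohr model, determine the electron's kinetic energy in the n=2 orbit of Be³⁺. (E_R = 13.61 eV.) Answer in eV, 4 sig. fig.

For a Coulomb orbit the virial theorem gives K = −E_n.
E_n = −E_R·Z²/n², so K = E_R·Z²/n² = 13.61 × 4²/2² = 54.44 eV

54.44 eV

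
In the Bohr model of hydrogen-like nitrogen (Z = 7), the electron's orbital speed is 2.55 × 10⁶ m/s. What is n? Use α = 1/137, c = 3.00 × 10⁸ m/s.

v_n = Zαc/n ⇒ n = Zαc/v = 7 × 0.00730 × 3.00 × 10⁸ / 2.55 × 10⁶ ≈ 6.01
n = 6

6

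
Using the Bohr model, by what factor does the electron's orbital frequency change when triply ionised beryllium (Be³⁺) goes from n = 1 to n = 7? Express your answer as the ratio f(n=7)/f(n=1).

1/343

f ∝ Z^2 · n^-3; with Z fixed, f ∝ n^-3.
f(n=7)/f(n=1) = (7/1)^-3 = 1/343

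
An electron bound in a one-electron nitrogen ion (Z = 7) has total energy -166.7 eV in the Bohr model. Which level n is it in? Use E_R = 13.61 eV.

2

E_n = −E_R Z²/n² ⇒ n² = E_R Z²/(−E_n) = 13.61 × 7² / 166.7 ≈ 4.00
n = 2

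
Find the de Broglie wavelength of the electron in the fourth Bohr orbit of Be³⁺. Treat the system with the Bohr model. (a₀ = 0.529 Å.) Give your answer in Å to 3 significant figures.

The Bohr quantisation condition is nλ = 2πr_n.
r_n = n²a₀/Z = 2.12 Å
λ = 2πr_n/n = 2π·2.12/4 = 3.32 Å

3.32 Å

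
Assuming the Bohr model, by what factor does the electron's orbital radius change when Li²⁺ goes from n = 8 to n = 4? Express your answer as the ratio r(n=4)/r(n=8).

r ∝ Z^-1 · n^2; with Z fixed, r ∝ n^2.
r(n=4)/r(n=8) = (4/8)^2 = 1/4

1/4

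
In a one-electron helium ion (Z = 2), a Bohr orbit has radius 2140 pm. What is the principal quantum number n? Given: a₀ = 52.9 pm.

r_n = n²a₀/Z ⇒ n² = rZ/a₀ = 2140 × 2 / 52.9 ≈ 80.91
n = 9

9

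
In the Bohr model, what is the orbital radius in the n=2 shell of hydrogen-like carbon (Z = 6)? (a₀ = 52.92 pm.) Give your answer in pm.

35.28 pm

r_n = n²a₀/Z = 2² × 52.92 / 6
    = 4 × 52.92 / 6 = 35.28 pm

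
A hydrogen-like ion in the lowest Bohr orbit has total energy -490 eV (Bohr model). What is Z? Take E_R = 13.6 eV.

E_n = −E_R Z²/n² ⇒ Z² = −E_n n²/E_R = 490 × 1² / 13.6 ≈ 36.03
Z = 6

6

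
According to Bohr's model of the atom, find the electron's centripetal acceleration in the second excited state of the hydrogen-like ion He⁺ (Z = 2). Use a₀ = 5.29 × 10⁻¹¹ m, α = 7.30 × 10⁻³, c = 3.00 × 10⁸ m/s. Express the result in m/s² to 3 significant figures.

8.95 × 10²¹ m/s²

r = n²a₀/Z = 2.38 × 10⁻¹⁰ m, v = Zαc/n = 1.46 × 10⁶ m/s
a = v²/r = (1.46 × 10⁶)² / 2.38 × 10⁻¹⁰ = 8.95 × 10²¹ m/s²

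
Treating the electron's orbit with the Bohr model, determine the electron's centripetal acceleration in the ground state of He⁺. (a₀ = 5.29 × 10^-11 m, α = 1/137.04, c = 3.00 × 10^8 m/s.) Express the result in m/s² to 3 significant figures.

r = n²a₀/Z = 2.65 × 10^-11 m, v = Zαc/n = 4.38 × 10^6 m/s
a = v²/r = (4.38 × 10^6)² / 2.65 × 10^-11 = 7.25 × 10^23 m/s²

7.25 × 10^23 m/s²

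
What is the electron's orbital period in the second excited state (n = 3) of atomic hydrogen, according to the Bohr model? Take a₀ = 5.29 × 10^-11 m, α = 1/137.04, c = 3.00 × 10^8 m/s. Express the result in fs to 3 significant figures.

4.10 fs

r = n²a₀/Z = 3²·5.29 × 10^-11/1 = 4.76 × 10^-10 m
v = Zαc/n = 1·0.00730·3.00 × 10^8/3 = 7.30 × 10^5 m/s
T = 2πr/v = 4.10 × 10^-15 s = 4.10 fs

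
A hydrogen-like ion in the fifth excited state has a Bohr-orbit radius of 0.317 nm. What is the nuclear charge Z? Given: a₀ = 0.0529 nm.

r_n = n²a₀/Z ⇒ Z = n²a₀/r = 6² × 0.0529 / 0.317 ≈ 6.01
Z = 6

6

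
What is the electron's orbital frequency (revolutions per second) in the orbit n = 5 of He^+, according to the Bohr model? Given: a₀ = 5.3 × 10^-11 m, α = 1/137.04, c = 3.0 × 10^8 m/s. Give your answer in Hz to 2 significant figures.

2.1 × 10^14 Hz

r = n²a₀/Z = 6.6 × 10^-10 m, v = Zαc/n = 8.8 × 10^5 m/s
f = v/(2πr) = 2.1 × 10^14 Hz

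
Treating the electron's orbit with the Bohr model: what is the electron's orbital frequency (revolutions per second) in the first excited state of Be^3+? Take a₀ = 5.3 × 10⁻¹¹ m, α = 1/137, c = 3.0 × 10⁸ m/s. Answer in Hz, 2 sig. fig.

1.3 × 10¹⁶ Hz

r = n²a₀/Z = 5.3 × 10⁻¹¹ m, v = Zαc/n = 4.4 × 10⁶ m/s
f = v/(2πr) = 1.3 × 10¹⁶ Hz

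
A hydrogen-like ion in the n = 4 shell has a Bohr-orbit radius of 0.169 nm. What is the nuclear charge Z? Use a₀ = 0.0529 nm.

5

r_n = n²a₀/Z ⇒ Z = n²a₀/r = 4² × 0.0529 / 0.169 ≈ 5.01
Z = 5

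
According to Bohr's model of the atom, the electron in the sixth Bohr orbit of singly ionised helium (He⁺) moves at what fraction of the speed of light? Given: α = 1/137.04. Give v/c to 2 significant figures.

v_n = Zαc/n, so v/c = Zα/n = 2 × 0.0073 / 6 = 0.0024

0.0024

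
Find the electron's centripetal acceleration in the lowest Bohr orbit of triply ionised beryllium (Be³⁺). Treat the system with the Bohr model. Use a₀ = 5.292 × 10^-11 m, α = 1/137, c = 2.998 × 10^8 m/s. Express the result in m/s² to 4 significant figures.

5.791 × 10^24 m/s²

r = n²a₀/Z = 1.323 × 10^-11 m, v = Zαc/n = 8.753 × 10^6 m/s
a = v²/r = (8.753 × 10^6)² / 1.323 × 10^-11 = 5.791 × 10^24 m/s²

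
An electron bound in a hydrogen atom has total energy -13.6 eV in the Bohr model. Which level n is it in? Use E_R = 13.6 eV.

1

E_n = −E_R Z²/n² ⇒ n² = E_R Z²/(−E_n) = 13.6 × 1² / 13.6 ≈ 1.00
n = 1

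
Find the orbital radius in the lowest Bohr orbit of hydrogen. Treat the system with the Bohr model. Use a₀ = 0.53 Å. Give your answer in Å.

0.53 Å

r_n = n²a₀/Z = 1² × 0.53 / 1
    = 1 × 0.53 / 1 = 0.53 Å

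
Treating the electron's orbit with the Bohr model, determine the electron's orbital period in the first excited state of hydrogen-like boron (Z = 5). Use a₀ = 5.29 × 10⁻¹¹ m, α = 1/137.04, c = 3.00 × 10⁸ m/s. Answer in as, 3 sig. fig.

48.6 as

r = n²a₀/Z = 2²·5.29 × 10⁻¹¹/5 = 4.23 × 10⁻¹¹ m
v = Zαc/n = 5·0.00730·3.00 × 10⁸/2 = 5.47 × 10⁶ m/s
T = 2πr/v = 4.86 × 10⁻¹⁷ s = 48.6 as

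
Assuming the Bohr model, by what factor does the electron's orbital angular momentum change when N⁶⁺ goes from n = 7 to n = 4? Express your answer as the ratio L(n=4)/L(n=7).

L = nℏ depends only on n, so L ∝ n.
L(n=4)/L(n=7) = (4/7)^1 = 4/7

4/7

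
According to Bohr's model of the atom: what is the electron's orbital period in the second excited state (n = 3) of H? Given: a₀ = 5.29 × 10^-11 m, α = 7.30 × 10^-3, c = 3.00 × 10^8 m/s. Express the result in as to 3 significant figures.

r = n²a₀/Z = 3²·5.29 × 10^-11/1 = 4.76 × 10^-10 m
v = Zαc/n = 1·0.00730·3.00 × 10^8/3 = 7.30 × 10^5 m/s
T = 2πr/v = 4.10 × 10^-15 s = 4100 as

4100 as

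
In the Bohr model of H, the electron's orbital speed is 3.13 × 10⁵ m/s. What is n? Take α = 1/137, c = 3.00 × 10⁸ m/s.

v_n = Zαc/n ⇒ n = Zαc/v = 1 × 0.00730 × 3.00 × 10⁸ / 3.13 × 10⁵ ≈ 7.00
n = 7

7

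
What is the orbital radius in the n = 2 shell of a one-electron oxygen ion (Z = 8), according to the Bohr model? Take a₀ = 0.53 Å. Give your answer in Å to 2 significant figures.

0.27 Å

r_n = n²a₀/Z = 2² × 0.53 / 8
    = 4 × 0.53 / 8 = 0.27 Å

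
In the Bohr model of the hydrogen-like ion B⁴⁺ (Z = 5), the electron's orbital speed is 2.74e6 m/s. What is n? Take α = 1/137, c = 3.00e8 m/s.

4

v_n = Zαc/n ⇒ n = Zαc/v = 5 × 0.00730 × 3.00e8 / 2.74e6 ≈ 4.00
n = 4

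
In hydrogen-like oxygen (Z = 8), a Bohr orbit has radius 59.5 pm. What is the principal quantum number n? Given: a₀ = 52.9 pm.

r_n = n²a₀/Z ⇒ n² = rZ/a₀ = 59.5 × 8 / 52.9 ≈ 9.00
n = 3

3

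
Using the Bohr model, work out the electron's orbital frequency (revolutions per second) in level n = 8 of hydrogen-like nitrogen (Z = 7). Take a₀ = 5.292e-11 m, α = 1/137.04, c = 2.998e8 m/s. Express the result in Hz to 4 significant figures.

6.297e14 Hz

r = n²a₀/Z = 4.838e-10 m, v = Zαc/n = 1.914e6 m/s
f = v/(2πr) = 6.297e14 Hz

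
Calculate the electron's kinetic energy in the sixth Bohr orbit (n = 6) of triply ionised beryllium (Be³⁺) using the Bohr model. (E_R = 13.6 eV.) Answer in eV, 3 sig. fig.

For a Coulomb orbit the virial theorem gives K = −E_n.
E_n = −E_R·Z²/n², so K = E_R·Z²/n² = 13.6 × 4²/6² = 6.04 eV

6.04 eV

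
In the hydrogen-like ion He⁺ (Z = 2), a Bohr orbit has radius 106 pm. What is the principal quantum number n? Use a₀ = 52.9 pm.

2

r_n = n²a₀/Z ⇒ n² = rZ/a₀ = 106 × 2 / 52.9 ≈ 4.01
n = 2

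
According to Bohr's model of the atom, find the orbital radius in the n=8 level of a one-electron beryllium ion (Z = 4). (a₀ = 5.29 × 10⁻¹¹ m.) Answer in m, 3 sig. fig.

r_n = n²a₀/Z = 8² × 5.29 × 10⁻¹¹ / 4
    = 64 × 5.29 × 10⁻¹¹ / 4 = 8.46 × 10⁻¹⁰ m

8.46 × 10⁻¹⁰ m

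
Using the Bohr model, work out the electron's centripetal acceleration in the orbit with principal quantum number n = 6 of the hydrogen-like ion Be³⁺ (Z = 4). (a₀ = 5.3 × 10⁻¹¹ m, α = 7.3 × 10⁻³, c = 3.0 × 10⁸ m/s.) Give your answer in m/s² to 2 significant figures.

4.5 × 10²¹ m/s²

r = n²a₀/Z = 4.8 × 10⁻¹⁰ m, v = Zαc/n = 1.5 × 10⁶ m/s
a = v²/r = (1.5 × 10⁶)² / 4.8 × 10⁻¹⁰ = 4.5 × 10²¹ m/s²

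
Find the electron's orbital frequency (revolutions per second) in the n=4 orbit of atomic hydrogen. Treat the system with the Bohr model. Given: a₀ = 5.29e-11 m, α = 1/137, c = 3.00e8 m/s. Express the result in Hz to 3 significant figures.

r = n²a₀/Z = 8.46e-10 m, v = Zαc/n = 5.47e5 m/s
f = v/(2πr) = 1.03e14 Hz

1.03e14 Hz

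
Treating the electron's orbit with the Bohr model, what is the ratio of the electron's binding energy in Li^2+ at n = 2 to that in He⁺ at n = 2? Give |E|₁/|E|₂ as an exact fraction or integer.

|E| ∝ Z^2 · n^-2
|E|₁/|E|₂ = (3/2)^2 · (2/2)^-2 = 9/4

9/4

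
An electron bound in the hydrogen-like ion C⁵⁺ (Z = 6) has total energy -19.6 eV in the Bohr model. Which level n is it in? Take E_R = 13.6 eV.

5

E_n = −E_R Z²/n² ⇒ n² = E_R Z²/(−E_n) = 13.6 × 6² / 19.6 ≈ 24.98
n = 5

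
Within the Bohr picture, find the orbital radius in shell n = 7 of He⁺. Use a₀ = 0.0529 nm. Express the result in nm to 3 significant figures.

1.30 nm

r_n = n²a₀/Z = 7² × 0.0529 / 2
    = 49 × 0.0529 / 2 = 1.30 nm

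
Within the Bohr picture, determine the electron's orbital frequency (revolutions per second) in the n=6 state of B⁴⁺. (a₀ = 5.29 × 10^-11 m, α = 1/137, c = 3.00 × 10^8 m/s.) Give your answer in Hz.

r = n²a₀/Z = 3.81 × 10^-10 m, v = Zαc/n = 1.82 × 10^6 m/s
f = v/(2πr) = 7.63 × 10^14 Hz

7.63 × 10^14 Hz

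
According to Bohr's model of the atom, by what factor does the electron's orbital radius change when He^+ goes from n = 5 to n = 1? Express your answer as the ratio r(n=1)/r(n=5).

1/25

r ∝ Z^-1 · n^2; with Z fixed, r ∝ n^2.
r(n=1)/r(n=5) = (1/5)^2 = 1/25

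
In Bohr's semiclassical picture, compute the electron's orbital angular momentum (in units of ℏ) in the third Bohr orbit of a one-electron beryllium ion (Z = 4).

L_n = nℏ, so L/ℏ = n = 3.

3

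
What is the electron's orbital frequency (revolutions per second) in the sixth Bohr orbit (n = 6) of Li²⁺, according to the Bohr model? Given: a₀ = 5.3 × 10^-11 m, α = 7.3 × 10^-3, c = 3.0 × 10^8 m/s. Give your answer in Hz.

2.7 × 10^14 Hz

r = n²a₀/Z = 6.4 × 10^-10 m, v = Zαc/n = 1.1 × 10^6 m/s
f = v/(2πr) = 2.7 × 10^14 Hz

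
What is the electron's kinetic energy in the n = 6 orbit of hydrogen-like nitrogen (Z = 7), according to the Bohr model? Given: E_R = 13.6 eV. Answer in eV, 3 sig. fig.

18.5 eV

For a Coulomb orbit the virial theorem gives K = −E_n.
E_n = −E_R·Z²/n², so K = E_R·Z²/n² = 13.6 × 7²/6² = 18.5 eV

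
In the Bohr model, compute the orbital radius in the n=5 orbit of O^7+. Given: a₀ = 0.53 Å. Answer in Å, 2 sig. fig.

r_n = n²a₀/Z = 5² × 0.53 / 8
    = 25 × 0.53 / 8 = 1.7 Å

1.7 Å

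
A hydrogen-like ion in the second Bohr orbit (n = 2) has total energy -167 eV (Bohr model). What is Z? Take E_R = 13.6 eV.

E_n = −E_R Z²/n² ⇒ Z² = −E_n n²/E_R = 167 × 2² / 13.6 ≈ 49.12
Z = 7

7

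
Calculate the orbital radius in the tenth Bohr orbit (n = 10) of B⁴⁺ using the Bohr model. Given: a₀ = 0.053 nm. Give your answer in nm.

1.1 nm

r_n = n²a₀/Z = 10² × 0.053 / 5
    = 100 × 0.053 / 5 = 1.1 nm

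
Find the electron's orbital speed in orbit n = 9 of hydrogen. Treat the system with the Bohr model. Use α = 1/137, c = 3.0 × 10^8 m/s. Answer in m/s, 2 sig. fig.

2.4 × 10^5 m/s

v_n = Zαc/n = 1 × 0.0073 × 3.0 × 10^8 / 9
    = 2.4 × 10^5 m/s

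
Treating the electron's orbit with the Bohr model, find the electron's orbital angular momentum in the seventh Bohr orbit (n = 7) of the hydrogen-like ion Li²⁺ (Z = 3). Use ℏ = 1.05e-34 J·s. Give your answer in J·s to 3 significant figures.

7.35e-34 J·s

L_n = nℏ = 7 × 1.05e-34 = 7.35e-34 J·s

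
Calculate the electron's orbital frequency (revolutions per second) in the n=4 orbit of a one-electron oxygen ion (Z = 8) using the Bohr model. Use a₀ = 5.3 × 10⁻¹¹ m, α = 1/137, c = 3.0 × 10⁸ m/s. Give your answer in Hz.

r = n²a₀/Z = 1.1 × 10⁻¹⁰ m, v = Zαc/n = 4.4 × 10⁶ m/s
f = v/(2πr) = 6.6 × 10¹⁵ Hz

6.6 × 10¹⁵ Hz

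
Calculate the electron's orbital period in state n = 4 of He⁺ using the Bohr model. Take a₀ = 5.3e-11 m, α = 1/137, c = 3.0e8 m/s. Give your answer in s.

2.4e-15 s

r = n²a₀/Z = 4²·5.3e-11/2 = 4.2e-10 m
v = Zαc/n = 2·0.0073·3.0e8/4 = 1.1e6 m/s
T = 2πr/v = 2.4e-15 s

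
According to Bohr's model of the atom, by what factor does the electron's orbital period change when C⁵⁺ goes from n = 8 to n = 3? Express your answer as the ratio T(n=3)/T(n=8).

T ∝ Z^-2 · n^3; with Z fixed, T ∝ n^3.
T(n=3)/T(n=8) = (3/8)^3 = 27/512

27/512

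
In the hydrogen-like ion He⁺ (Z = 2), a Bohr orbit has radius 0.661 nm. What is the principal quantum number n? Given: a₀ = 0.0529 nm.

5

r_n = n²a₀/Z ⇒ n² = rZ/a₀ = 0.661 × 2 / 0.0529 ≈ 24.99
n = 5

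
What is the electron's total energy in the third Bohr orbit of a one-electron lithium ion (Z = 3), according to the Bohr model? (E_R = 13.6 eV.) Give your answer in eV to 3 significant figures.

-13.6 eV

E_n = −E_R·Z²/n² = −13.6 × 3²/3² = -13.6 eV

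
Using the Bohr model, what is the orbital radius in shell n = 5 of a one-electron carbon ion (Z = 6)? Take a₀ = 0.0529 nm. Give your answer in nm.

0.220 nm

r_n = n²a₀/Z = 5² × 0.0529 / 6
    = 25 × 0.0529 / 6 = 0.220 nm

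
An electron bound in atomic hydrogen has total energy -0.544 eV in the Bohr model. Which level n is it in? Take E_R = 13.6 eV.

E_n = −E_R Z²/n² ⇒ n² = E_R Z²/(−E_n) = 13.6 × 1² / 0.544 ≈ 25.00
n = 5

5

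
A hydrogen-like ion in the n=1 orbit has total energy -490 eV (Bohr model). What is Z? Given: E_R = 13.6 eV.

E_n = −E_R Z²/n² ⇒ Z² = −E_n n²/E_R = 490 × 1² / 13.6 ≈ 36.03
Z = 6

6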